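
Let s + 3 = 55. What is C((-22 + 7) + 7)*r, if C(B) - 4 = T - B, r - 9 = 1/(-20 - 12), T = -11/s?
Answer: 175931/1664 ≈ 105.73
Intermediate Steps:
s = 52 (s = -3 + 55 = 52)
T = -11/52 ≈ -0.21154
r = 287/32 (r = 9 + 1/(-20 - 12) = 9 + 1/(-32) = 9 - 1/32 = 287/32 ≈ 8.9688)
C(B) = 197/52 - B (C(B) = 4 + (-11/52 - B) = 197/52 - B)
C((-22 + 7) + 7)*r = (197/52 - ((-22 + 7) + 7))*(287/32) = (197/52 - (-15 + 7))*(287/32) = (197/52 - 1*(-8))*(287/32) = (197/52 + 8)*(287/32) = (613/52)*(287/32) = 175931/1664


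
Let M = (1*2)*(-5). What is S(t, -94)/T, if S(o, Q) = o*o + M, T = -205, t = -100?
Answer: -1998/41 ≈ -48.732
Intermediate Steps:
M = -10 (M = 2*(-5) = -10)
S(o, Q) = -10 + o**2 (S(o, Q) = o*o - 10 = o**2 - 10 = -10 + o**2)
S(t, -94)/T = (-10 + (-100)**2)/(-205) = (-10 + 10000)*(-1/205) = 9990*(-1/205) = -1998/41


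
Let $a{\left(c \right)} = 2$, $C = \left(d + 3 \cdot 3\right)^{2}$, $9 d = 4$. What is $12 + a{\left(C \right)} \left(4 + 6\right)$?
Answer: $32$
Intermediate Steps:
$d = \frac{4}{9}$ ($d = \frac{1}{9} \cdot 4 = \frac{4}{9} \approx 0.44444$)
$C = \frac{7225}{81}$ ($C = \left(\frac{4}{9} + 3 \cdot 3\right)^{2} = \left(\frac{4}{9} + 9\right)^{2} = \left(\frac{85}{9}\right)^{2} = \frac{7225}{81} \approx 89.198$)
$12 + a{\left(C \right)} \left(4 + 6\right) = 12 + 2 \left(4 + 6\right) = 12 + 2 \cdot 10 = 12 + 20 = 32$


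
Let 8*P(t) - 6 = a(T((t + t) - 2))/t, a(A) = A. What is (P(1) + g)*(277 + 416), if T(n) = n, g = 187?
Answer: 520443/4 ≈ 1.3011e+5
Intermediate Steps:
P(t) = ¾ + (-2 + 2*t)/(8*t) (P(t) = ¾ + (((t + t) - 2)/t)/8 = ¾ + ((2*t - 2)/t)/8 = ¾ + ((-2 + 2*t)/t)/8 = ¾ + (-2 + 2*t)/(8*t))
(P(1) + g)*(277 + 416) = ((-¼ + 1)/1 + 187)*(277 + 416) = (1*(¾) + 187)*693 = (¾ + 187)*693 = (751/4)*693 = 520443/4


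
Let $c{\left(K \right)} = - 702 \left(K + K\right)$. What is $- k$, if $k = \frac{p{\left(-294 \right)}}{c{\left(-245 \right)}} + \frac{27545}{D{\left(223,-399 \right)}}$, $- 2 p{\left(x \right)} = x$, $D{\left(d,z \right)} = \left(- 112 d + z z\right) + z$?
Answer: $- \frac{4613509}{22368060} \approx -0.20625$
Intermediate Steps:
$c{\left(K \right)} = - 1404 K$ ($c{\left(K \right)} = - 702 \cdot 2 K = - 1404 K$)
$D{\left(d,z \right)} = z + z^{2} - 112 d$ ($D{\left(d,z \right)} = \left(- 112 d + z^{2}\right) + z = \left(z^{2} - 112 d\right) + z = z + z^{2} - 112 d$)
$p{\left(x \right)} = - \frac{x}{2}$
$k = \frac{4613509}{22368060}$ ($k = \frac{\left(- \frac{1}{2}\right) \left(-294\right)}{\left(-1404\right) \left(-245\right)} + \frac{27545}{-399 + \left(-399\right)^{2} - 24976} = \frac{147}{343980} + \frac{27545}{-399 + 159201 - 24976} = 147 \cdot \frac{1}{343980} + \frac{27545}{133826} = \frac{1}{2340} + 27545 \cdot \frac{1}{133826} = \frac{1}{2340} + \frac{3935}{19118} = \frac{4613509}{22368060} \approx 0.20625$)
$- k = \left(-1\right) \frac{4613509}{22368060} = - \frac{4613509}{22368060}$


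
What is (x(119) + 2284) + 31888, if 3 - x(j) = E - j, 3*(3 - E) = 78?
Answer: 34317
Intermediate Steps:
E = -23 (E = 3 - ⅓*78 = 3 - 26 = -23)
x(j) = 26 + j (x(j) = 3 - (-23 - j) = 3 + (23 + j) = 26 + j)
(x(119) + 2284) + 31888 = ((26 + 119) + 2284) + 31888 = (145 + 2284) + 31888 = 2429 + 31888 = 34317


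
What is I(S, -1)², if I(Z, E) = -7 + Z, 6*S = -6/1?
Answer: 64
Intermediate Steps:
S = -1 (S = (-6/1)/6 = (-6*1)/6 = (⅙)*(-6) = -1)
I(S, -1)² = (-7 - 1)² = (-8)² = 64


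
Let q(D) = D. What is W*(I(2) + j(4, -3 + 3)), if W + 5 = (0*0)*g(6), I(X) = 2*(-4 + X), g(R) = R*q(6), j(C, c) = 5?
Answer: -5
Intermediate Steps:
g(R) = 6*R (g(R) = R*6 = 6*R)
I(X) = -8 + 2*X
W = -5 (W = -5 + (0*0)*(6*6) = -5 + 0*36 = -5 + 0 = -5)
W*(I(2) + j(4, -3 + 3)) = -5*((-8 + 2*2) + 5) = -5*((-8 + 4) + 5) = -5*(-4 + 5) = -5*1 = -5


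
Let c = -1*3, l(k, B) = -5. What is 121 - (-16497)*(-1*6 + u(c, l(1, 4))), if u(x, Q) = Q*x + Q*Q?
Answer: 561019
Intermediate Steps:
c = -3
u(x, Q) = Q² + Q*x (u(x, Q) = Q*x + Q² = Q² + Q*x)
121 - (-16497)*(-1*6 + u(c, l(1, 4))) = 121 - (-16497)*(-1*6 - 5*(-5 - 3)) = 121 - (-16497)*(-6 - 5*(-8)) = 121 - (-16497)*(-6 + 40) = 121 - (-16497)*34 = 121 - 351*(-1598) = 121 + 560898 = 561019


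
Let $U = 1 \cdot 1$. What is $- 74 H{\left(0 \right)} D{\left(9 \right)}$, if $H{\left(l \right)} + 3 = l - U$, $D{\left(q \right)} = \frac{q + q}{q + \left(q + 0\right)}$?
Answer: $296$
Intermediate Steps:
$U = 1$
$D{\left(q \right)} = 1$ ($D{\left(q \right)} = \frac{2 q}{q + q} = \frac{2 q}{2 q} = 2 q \frac{1}{2 q} = 1$)
$H{\left(l \right)} = -4 + l$ ($H{\left(l \right)} = -3 + \left(l - 1\right) = -3 + \left(-1 + l\right) = -4 + l$)
$- 74 H{\left(0 \right)} D{\left(9 \right)} = - 74 \left(-4 + 0\right) 1 = \left(-74\right) \left(-4\right) 1 = 296 \cdot 1 = 296$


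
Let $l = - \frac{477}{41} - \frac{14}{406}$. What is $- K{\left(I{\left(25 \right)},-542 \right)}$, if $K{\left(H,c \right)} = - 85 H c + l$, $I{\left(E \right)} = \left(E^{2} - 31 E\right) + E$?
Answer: $\frac{6847167624}{1189} \approx 5.7588 \cdot 10^{6}$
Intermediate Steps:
$I{\left(E \right)} = E^{2} - 30 E$
$l = - \frac{13874}{1189}$ ($l = \left(-477\right) \frac{1}{41} - \frac{1}{29} = - \frac{477}{41} - \frac{1}{29} = - \frac{13874}{1189} \approx -11.669$)
$K{\left(H,c \right)} = - \frac{13874}{1189} - 85 H c$ ($K{\left(H,c \right)} = - 85 H c - \frac{13874}{1189} = - \frac{13874}{1189} - 85 H c$)
$- K{\left(I{\left(25 \right)},-542 \right)} = - (- \frac{13874}{1189} - 85 \cdot 25 \left(-30 + 25\right) \left(-542\right)) = - (- \frac{13874}{1189} - 85 \cdot 25 \left(-5\right) \left(-542\right)) = - (- \frac{13874}{1189} - \left(-10625\right) \left(-542\right)) = - (- \frac{13874}{1189} - 5758750) = \left(-1\right) \left(- \frac{6847167624}{1189}\right) = \frac{6847167624}{1189}$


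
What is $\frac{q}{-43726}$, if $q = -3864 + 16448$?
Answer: $- \frac{6292}{21863} \approx -0.28779$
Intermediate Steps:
$q = 12584$
$\frac{q}{-43726} = \frac{12584}{-43726} = 12584 \left(- \frac{1}{43726}\right) = - \frac{6292}{21863}$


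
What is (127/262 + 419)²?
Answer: 12079109025/68644 ≈ 1.7597e+5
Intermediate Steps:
(127/262 + 419)² = (109905/262)² = 12079109025/68644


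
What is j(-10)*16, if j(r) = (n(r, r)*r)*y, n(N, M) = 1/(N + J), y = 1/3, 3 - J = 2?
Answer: 160/27 ≈ 5.9259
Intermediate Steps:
J = 1 (J = 3 - 1*2 = 3 - 2 = 1)
y = 1/3 ≈ 0.33333
n(N, M) = 1/(1 + N) (n(N, M) = 1/(N + 1) = 1/(1 + N))
j(r) = r/(3*(1 + r)) (j(r) = (r/(1 + r))*(1/3) = r/(3*(1 + r)))
j(-10)*16 = ((1/3)*(-10)/(1 - 10))*16 = ((1/3)*(-10)/(-9))*16 = ((1/3)*(-10)*(-1/9))*16 = (10/27)*16 = 160/27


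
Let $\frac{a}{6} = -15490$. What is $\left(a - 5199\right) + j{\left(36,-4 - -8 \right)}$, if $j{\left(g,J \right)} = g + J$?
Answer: $-98099$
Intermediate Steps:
$a = -92940$ ($a = 6 \left(-15490\right) = -92940$)
$j{\left(g,J \right)} = J + g$
$\left(a - 5199\right) + j{\left(36,-4 - -8 \right)} = \left(-92940 - 5199\right) + \left(\left(-4 - -8\right) + 36\right) = -98139 + \left(\left(-4 + 8\right) + 36\right) = -98139 + \left(4 + 36\right) = -98139 + 40 = -98099$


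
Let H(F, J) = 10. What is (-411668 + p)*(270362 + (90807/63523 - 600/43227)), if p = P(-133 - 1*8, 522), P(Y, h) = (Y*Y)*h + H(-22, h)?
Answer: 2466285844498734680528/915302907 ≈ 2.6945e+12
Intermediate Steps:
P(Y, h) = 10 + h*Y² (P(Y, h) = (Y*Y)*h + 10 = Y²*h + 10 = h*Y² + 10 = 10 + h*Y²)
p = 10377892 (p = 10 + 522*(-133 - 1*8)² = 10 + 522*(-133 - 8)² = 10 + 522*(-141)² = 10 + 522*19881 = 10 + 10377882 = 10377892)
(-411668 + p)*(270362 + (90807/63523 - 600/43227)) = (-411668 + 10377892)*(270362 + (90807/63523 - 600/43227)) = 9966224*(270362 + (90807*(1/63523) - 600*1/43227)) = 9966224*(270362 + (90807/63523 - 200/14409)) = 9966224*(270362 + 1295733463/915302907) = 9966224*(247464420275797/915302907) = 2466285844498734680528/915302907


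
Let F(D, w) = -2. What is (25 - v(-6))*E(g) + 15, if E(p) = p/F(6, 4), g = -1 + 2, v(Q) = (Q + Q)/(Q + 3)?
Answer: 9/2 ≈ 4.5000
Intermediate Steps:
v(Q) = 2*Q/(3 + Q) (v(Q) = (2*Q)/(3 + Q) = 2*Q/(3 + Q))
g = 1
E(p) = -p/2 (E(p) = p/(-2) = p*(-½) = -p/2)
(25 - v(-6))*E(g) + 15 = (25 - 2*(-6)/(3 - 6))*(-½*1) + 15 = (25 - 2*(-6)/(-3))*(-½) + 15 = (25 - 2*(-6)*(-1)/3)*(-½) + 15 = (25 - 1*4)*(-½) + 15 = (25 - 4)*(-½) + 15 = 21*(-½) + 15 = -21/2 + 15 = 9/2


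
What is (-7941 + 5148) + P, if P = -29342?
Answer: -32135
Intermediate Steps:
(-7941 + 5148) + P = (-7941 + 5148) - 29342 = -2793 - 29342 = -32135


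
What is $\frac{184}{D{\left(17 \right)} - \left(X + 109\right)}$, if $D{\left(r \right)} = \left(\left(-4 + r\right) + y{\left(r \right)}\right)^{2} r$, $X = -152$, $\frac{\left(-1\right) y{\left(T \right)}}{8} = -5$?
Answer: $\frac{46}{11949} \approx 0.0038497$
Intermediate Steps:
$y{\left(T \right)} = 40$ ($y{\left(T \right)} = \left(-8\right) \left(-5\right) = 40$)
$D{\left(r \right)} = r \left(36 + r\right)^{2}$ ($D{\left(r \right)} = \left(\left(-4 + r\right) + 40\right)^{2} r = \left(36 + r\right)^{2} r = r \left(36 + r\right)^{2}$)
$\frac{184}{D{\left(17 \right)} - \left(X + 109\right)} = \frac{184}{17 \left(36 + 17\right)^{2} - \left(-152 + 109\right)} = \frac{184}{17 \cdot 53^{2} - -43} = \frac{184}{17 \cdot 2809 + 43} = \frac{184}{47753 + 43} = \frac{184}{47796} = 184 \cdot \frac{1}{47796} = \frac{46}{11949}$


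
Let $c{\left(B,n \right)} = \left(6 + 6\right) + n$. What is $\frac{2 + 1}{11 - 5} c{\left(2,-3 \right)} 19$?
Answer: $\frac{171}{2} \approx 85.5$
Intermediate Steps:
$c{\left(B,n \right)} = 12 + n$
$\frac{2 + 1}{11 - 5} c{\left(2,-3 \right)} 19 = \frac{2 + 1}{11 - 5} \left(12 - 3\right) 19 = \frac{3}{6} \cdot 9 \cdot 19 = 3 \cdot \frac{1}{6} \cdot 9 \cdot 19 = \frac{1}{2} \cdot 9 \cdot 19 = \frac{9}{2} \cdot 19 = \frac{171}{2}$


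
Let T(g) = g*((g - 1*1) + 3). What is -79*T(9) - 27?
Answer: -7848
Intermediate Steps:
T(g) = g*(2 + g) (T(g) = g*((g - 1) + 3) = g*((-1 + g) + 3) = g*(2 + g))
-79*T(9) - 27 = -711*(2 + 9) - 27 = -711*11 - 27 = -79*99 - 27 = -7821 - 27 = -7848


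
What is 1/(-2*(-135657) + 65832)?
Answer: 1/337146 ≈ 2.9661e-6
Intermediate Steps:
1/(-2*(-135657) + 65832) = 1/(271314 + 65832) = 1/337146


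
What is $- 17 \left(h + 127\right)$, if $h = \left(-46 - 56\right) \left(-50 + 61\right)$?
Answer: $16915$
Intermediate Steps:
$h = -1122$ ($h = \left(-102\right) 11 = -1122$)
$- 17 \left(h + 127\right) = - 17 \left(-1122 + 127\right) = \left(-17\right) \left(-995\right) = 16915$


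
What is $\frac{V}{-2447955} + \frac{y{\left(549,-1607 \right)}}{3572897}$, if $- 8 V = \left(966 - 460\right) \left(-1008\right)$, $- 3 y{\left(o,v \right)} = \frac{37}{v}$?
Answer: $- \frac{40673813218631}{1561698862060605} \approx -0.026045$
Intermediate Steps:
$y{\left(o,v \right)} = - \frac{37}{3 v}$ ($y{\left(o,v \right)} = - \frac{37 \frac{1}{v}}{3} = - \frac{37}{3 v}$)
$V = 63756$ ($V = - \frac{\left(966 - 460\right) \left(-1008\right)}{8} = - \frac{506 \left(-1008\right)}{8} = \left(- \frac{1}{8}\right) \left(-510048\right) = 63756$)
$\frac{V}{-2447955} + \frac{y{\left(549,-1607 \right)}}{3572897} = \frac{63756}{-2447955} + \frac{\left(- \frac{37}{3}\right) \frac{1}{-1607}}{3572897} = 63756 \left(- \frac{1}{2447955}\right) + \left(- \frac{37}{3}\right) \left(- \frac{1}{1607}\right) \frac{1}{3572897} = - \frac{7084}{271995} + \frac{37}{4821} \cdot \frac{1}{3572897} = - \frac{7084}{271995} + \frac{37}{17224936437} = - \frac{40673813218631}{1561698862060605}$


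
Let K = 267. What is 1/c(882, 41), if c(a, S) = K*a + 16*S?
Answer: 1/236150 ≈ 4.2346e-6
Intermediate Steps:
c(a, S) = 16*S + 267*a (c(a, S) = 267*a + 16*S = 16*S + 267*a)
1/c(882, 41) = 1/(16*41 + 267*882) = 1/(656 + 235494) = 1/236150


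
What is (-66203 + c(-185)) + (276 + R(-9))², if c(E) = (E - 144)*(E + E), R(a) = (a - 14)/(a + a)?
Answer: 42900829/324 ≈ 1.3241e+5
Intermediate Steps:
R(a) = (-14 + a)/(2*a) (R(a) = (-14 + a)/((2*a)) = (-14 + a)*(1/(2*a)) = (-14 + a)/(2*a))
c(E) = 2*E*(-144 + E) (c(E) = (-144 + E)*(2*E) = 2*E*(-144 + E))
(-66203 + c(-185)) + (276 + R(-9))² = (-66203 + 2*(-185)*(-144 - 185)) + (276 + (½)*(-14 - 9)/(-9))² = (-66203 + 2*(-185)*(-329)) + (276 + (½)*(-⅑)*(-23))² = (-66203 + 121730) + (276 + 23/18)² = 55527 + (4991/18)² = 55527 + 24910081/324 = 42900829/324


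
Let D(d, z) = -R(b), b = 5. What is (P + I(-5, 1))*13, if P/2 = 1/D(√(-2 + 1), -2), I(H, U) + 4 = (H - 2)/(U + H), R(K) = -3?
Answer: -247/12 ≈ -20.583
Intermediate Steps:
I(H, U) = -4 + (-2 + H)/(H + U) (I(H, U) = -4 + (H - 2)/(U + H) = -4 + (-2 + H)/(H + U))
D(d, z) = 3 (D(d, z) = -1*(-3) = 3)
P = ⅔ (P = 2/3 = 2*(⅓) = ⅔ ≈ 0.66667)
(P + I(-5, 1))*13 = (⅔ + (-2 - 4*1 - 3*(-5))/(-5 + 1))*13 = (⅔ + (-2 - 4 + 15)/(-4))*13 = (⅔ - ¼*9)*13 = (⅔ - 9/4)*13 = -19/12*13 = -247/12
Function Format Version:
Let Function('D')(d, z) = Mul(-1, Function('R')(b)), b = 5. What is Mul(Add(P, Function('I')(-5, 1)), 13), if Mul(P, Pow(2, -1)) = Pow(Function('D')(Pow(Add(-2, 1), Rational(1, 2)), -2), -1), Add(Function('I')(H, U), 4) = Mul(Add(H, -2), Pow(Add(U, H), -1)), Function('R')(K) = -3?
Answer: Rational(-247, 12) ≈ -20.583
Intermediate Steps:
Function('I')(H, U) = Add(-4, Mul(Pow(Add(H, U), -1), Add(-2, H))) (Function('I')(H, U) = Add(-4, Mul(Add(H, -2), Pow(Add(U, H), -1))) = Add(-4, Mul(Add(-2, H), Pow(Add(H, U), -1))) = Add(-4, Mul(Pow(Add(H, U), -1), Add(-2, H))))
Function('D')(d, z) = 3 (Function('D')(d, z) = Mul(-1, -3) = 3)
P = Rational(2, 3) (P = Mul(2, Pow(3, -1)) = Mul(2, Rational(1, 3)) = Rational(2, 3) ≈ 0.66667)
Mul(Add(P, Function('I')(-5, 1)), 13) = Mul(Add(Rational(2, 3), Mul(Pow(Add(-5, 1), -1), Add(-2, Mul(-4, 1), Mul(-3, -5)))), 13) = Mul(Add(Rational(2, 3), Mul(Pow(-4, -1), Add(-2, -4, 15))), 13) = Mul(Add(Rational(2, 3), Mul(Rational(-1, 4), 9)), 13) = Mul(Add(Rational(2, 3), Rational(-9, 4)), 13) = Mul(Rational(-19, 12), 13) = Rational(-247, 12)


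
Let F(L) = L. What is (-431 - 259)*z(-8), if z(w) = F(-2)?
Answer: 1380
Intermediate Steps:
z(w) = -2
(-431 - 259)*z(-8) = (-431 - 259)*(-2) = -690*(-2) = 1380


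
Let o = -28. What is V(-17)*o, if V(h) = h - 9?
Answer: 728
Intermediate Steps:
V(h) = -9 + h
V(-17)*o = (-9 - 17)*(-28) = -26*(-28) = 728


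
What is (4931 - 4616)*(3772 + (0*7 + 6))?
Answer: 1190070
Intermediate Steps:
(4931 - 4616)*(3772 + (0*7 + 6)) = 315*(3772 + (0 + 6)) = 315*(3772 + 6) = 315*3778 = 1190070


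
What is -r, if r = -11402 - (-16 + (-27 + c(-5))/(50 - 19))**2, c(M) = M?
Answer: 11236106/961 ≈ 11692.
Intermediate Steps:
r = -11236106/961 (r = -11402 - (-16 + (-27 - 5)/(50 - 19))**2 = -11402 - (-16 - 32/31)**2 = -11402 - (-528/31)**2 = -11402 - 1*278784/961 = -11402 - 278784/961 = -11236106/961 ≈ -11692.)
-r = -1*(-11236106/961) = 11236106/961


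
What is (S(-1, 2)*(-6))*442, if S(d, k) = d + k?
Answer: -2652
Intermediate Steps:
(S(-1, 2)*(-6))*442 = ((-1 + 2)*(-6))*442 = (1*(-6))*442 = -6*442 = -2652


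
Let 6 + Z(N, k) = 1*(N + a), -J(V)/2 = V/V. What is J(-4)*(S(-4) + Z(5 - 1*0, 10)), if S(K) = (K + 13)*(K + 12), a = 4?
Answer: -150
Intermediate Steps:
J(V) = -2 (J(V) = -2*V/V = -2*1 = -2)
Z(N, k) = -2 + N (Z(N, k) = -6 + 1*(N + 4) = -6 + 1*(4 + N) = -6 + (4 + N) = -2 + N)
S(K) = (12 + K)*(13 + K) (S(K) = (13 + K)*(12 + K) = (12 + K)*(13 + K))
J(-4)*(S(-4) + Z(5 - 1*0, 10)) = -2*((156 + (-4)**2 + 25*(-4)) + (-2 + (5 - 1*0))) = -2*((156 + 16 - 100) + (-2 + (5 + 0))) = -2*(72 + (-2 + 5)) = -2*(72 + 3) = -2*75 = -150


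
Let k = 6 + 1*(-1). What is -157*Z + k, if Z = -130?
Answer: 20415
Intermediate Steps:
k = 5 (k = 6 - 1 = 5)
-157*Z + k = -157*(-130) + 5 = 20410 + 5 = 20415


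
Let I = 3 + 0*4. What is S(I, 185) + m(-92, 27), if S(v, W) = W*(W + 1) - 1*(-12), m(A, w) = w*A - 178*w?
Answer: 27132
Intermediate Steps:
m(A, w) = -178*w + A*w (m(A, w) = A*w - 178*w = -178*w + A*w)
I = 3 (I = 3 + 0 = 3)
S(v, W) = 12 + W*(1 + W) (S(v, W) = W*(1 + W) + 12 = 12 + W*(1 + W))
S(I, 185) + m(-92, 27) = (12 + 185 + 185²) + 27*(-178 - 92) = (12 + 185 + 34225) + 27*(-270) = 34422 - 7290 = 27132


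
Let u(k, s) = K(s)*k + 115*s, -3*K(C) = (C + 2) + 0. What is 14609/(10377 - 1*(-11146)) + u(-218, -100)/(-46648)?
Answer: 405850346/376501839 ≈ 1.0779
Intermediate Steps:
K(C) = -⅔ - C/3 (K(C) = -((C + 2) + 0)/3 = -((2 + C) + 0)/3 = -(2 + C)/3 = -⅔ - C/3)
u(k, s) = 115*s + k*(-⅔ - s/3) (u(k, s) = (-⅔ - s/3)*k + 115*s = k*(-⅔ - s/3) + 115*s = 115*s + k*(-⅔ - s/3))
14609/(10377 - 1*(-11146)) + u(-218, -100)/(-46648) = 14609/(10377 - 1*(-11146)) + (115*(-100) - ⅓*(-218)*(2 - 100))/(-46648) = 14609/(10377 + 11146) + (-11500 - ⅓*(-218)*(-98))*(-1/46648) = 14609/21523 + (-11500 - 21364/3)*(-1/46648) = 14609*(1/21523) - 55864/3*(-1/46648) = 14609/21523 + 6983/17493 = 405850346/376501839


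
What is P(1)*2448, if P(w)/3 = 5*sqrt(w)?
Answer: 36720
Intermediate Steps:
P(w) = 15*sqrt(w) (P(w) = 3*(5*sqrt(w)) = 15*sqrt(w))
P(1)*2448 = (15*sqrt(1))*2448 = (15*1)*2448 = 15*2448 = 36720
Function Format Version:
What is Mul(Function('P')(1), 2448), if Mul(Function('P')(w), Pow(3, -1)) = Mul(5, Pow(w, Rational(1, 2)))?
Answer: 36720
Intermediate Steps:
Function('P')(w) = Mul(15, Pow(w, Rational(1, 2))) (Function('P')(w) = Mul(3, Mul(5, Pow(w, Rational(1, 2)))) = Mul(15, Pow(w, Rational(1, 2))))
Mul(Function('P')(1), 2448) = Mul(Mul(15, Pow(1, Rational(1, 2))), 2448) = Mul(Mul(15, 1), 2448) = Mul(15, 2448) = 36720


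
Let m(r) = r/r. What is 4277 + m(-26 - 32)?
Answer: 4278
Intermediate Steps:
m(r) = 1
4277 + m(-26 - 32) = 4277 + 1 = 4278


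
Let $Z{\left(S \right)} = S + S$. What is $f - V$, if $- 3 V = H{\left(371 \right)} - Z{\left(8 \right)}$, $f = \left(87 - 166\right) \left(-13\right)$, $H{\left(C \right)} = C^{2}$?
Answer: $46902$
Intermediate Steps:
$Z{\left(S \right)} = 2 S$
$f = 1027$ ($f = \left(-79\right) \left(-13\right) = 1027$)
$V = -45875$ ($V = - \frac{371^{2} - 2 \cdot 8}{3} = - \frac{137641 - 16}{3} = \left(- \frac{1}{3}\right) 137625 = -45875$)
$f - V = 1027 - -45875 = 1027 + 45875 = 46902$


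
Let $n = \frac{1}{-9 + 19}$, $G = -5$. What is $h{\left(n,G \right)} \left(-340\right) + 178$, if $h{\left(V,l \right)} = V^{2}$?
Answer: $\frac{873}{5} \approx 174.6$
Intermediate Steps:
$n = \frac{1}{10} \approx 0.1$
$h{\left(n,G \right)} \left(-340\right) + 178 = \left(\frac{1}{10}\right)^{2} \left(-340\right) + 178 = \frac{1}{100} \left(-340\right) + 178 = - \frac{17}{5} + 178 = \frac{873}{5}$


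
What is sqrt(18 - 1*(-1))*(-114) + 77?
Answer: 77 - 114*sqrt(19) ≈ -419.91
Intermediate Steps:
sqrt(18 - 1*(-1))*(-114) + 77 = sqrt(18 + 1)*(-114) + 77 = sqrt(19)*(-114) + 77 = -114*sqrt(19) + 77 = 77 - 114*sqrt(19)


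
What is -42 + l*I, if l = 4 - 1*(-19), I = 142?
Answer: 3224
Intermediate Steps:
l = 23 (l = 4 + 19 = 23)
-42 + l*I = -42 + 23*142 = -42 + 3266 = 3224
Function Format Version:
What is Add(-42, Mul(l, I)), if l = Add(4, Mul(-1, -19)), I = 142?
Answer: 3224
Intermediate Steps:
l = 23 (l = Add(4, 19) = 23)
Add(-42, Mul(l, I)) = Add(-42, Mul(23, 142)) = Add(-42, 3266) = 3224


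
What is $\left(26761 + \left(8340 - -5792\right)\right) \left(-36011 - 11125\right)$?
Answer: $-1927532448$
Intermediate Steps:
$\left(26761 + \left(8340 - -5792\right)\right) \left(-36011 - 11125\right) = \left(26761 + \left(8340 + 5792\right)\right) \left(-47136\right) = \left(26761 + 14132\right) \left(-47136\right) = 40893 \left(-47136\right) = -1927532448$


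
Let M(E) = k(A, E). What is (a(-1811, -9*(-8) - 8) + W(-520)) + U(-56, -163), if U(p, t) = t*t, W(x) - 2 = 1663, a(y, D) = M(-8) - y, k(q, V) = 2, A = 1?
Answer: 30047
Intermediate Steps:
M(E) = 2
a(y, D) = 2 - y
W(x) = 1665 (W(x) = 2 + 1663 = 1665)
U(p, t) = t²
(a(-1811, -9*(-8) - 8) + W(-520)) + U(-56, -163) = ((2 - 1*(-1811)) + 1665) + (-163)² = ((2 + 1811) + 1665) + 26569 = (1813 + 1665) + 26569 = 3478 + 26569 = 30047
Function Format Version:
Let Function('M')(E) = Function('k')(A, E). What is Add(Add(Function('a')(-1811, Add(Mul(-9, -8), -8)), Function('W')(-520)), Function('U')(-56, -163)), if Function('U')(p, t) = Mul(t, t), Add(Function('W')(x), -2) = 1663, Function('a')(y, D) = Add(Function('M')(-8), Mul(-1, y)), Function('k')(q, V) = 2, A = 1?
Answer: 30047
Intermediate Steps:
Function('M')(E) = 2
Function('a')(y, D) = Add(2, Mul(-1, y))
Function('W')(x) = 1665 (Function('W')(x) = Add(2, 1663) = 1665)
Function('U')(p, t) = Pow(t, 2)
Add(Add(Function('a')(-1811, Add(Mul(-9, -8), -8)), Function('W')(-520)), Function('U')(-56, -163)) = Add(Add(Add(2, Mul(-1, -1811)), 1665), Pow(-163, 2)) = Add(Add(Add(2, 1811), 1665), 26569) = Add(Add(1813, 1665), 26569) = Add(3478, 26569) = 30047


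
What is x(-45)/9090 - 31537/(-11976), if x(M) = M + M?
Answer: 3173261/1209576 ≈ 2.6234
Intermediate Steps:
x(M) = 2*M
x(-45)/9090 - 31537/(-11976) = (2*(-45))/9090 - 31537/(-11976) = -90*1/9090 - 31537*(-1/11976) = -1/101 + 31537/11976 = 3173261/1209576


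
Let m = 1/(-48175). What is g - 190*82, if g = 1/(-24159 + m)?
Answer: -18132936137255/1163859826 ≈ -15580.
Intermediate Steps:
m = -1/48175 ≈ -2.0758e-5
g = -48175/1163859826 (g = 1/(-24159 - 1/48175) = 1/(-1163859826/48175) = -48175/1163859826 ≈ -4.1392e-5)
g - 190*82 = -48175/1163859826 - 190*82 = -48175/1163859826 - 15580 = -18132936137255/1163859826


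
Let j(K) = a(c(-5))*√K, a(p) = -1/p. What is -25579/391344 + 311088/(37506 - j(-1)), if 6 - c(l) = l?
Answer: 548140806451021769/66610937885885808 - 3421968*I/170210704357 ≈ 8.229 - 2.0104e-5*I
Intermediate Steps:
c(l) = 6 - l
j(K) = -√K/11 (j(K) = (-1/(6 - 1*(-5)))*√K = (-1/(6 + 5))*√K = (-1/11)*√K = (-1*1/11)*√K = -√K/11)
-25579/391344 + 311088/(37506 - j(-1)) = -25579/391344 + 311088/(37506 - (-1)*√(-1)/11) = -25579*1/391344 + 311088/(37506 - (-1)*I/11) = -25579/391344 + 311088/(37506 + I/11) = -25579/391344 + 311088*(121*(37506 - I/11)/170210704357) = -25579/391344 + 37641648*(37506 - I/11)/170210704357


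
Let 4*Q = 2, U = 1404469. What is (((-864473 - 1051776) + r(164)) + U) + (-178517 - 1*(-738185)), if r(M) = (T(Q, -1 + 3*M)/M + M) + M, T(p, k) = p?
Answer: 15814849/328 ≈ 48216.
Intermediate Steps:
Q = ½ (Q = (¼)*2 = ½ ≈ 0.50000)
r(M) = 1/(2*M) + 2*M (r(M) = (1/(2*M) + M) + M = (M + 1/(2*M)) + M = 1/(2*M) + 2*M)
(((-864473 - 1051776) + r(164)) + U) + (-178517 - 1*(-738185)) = (((-864473 - 1051776) + ((½)/164 + 2*164)) + 1404469) + (-178517 - 1*(-738185)) = ((-1916249 + ((½)*(1/164) + 328)) + 1404469) + (-178517 + 738185) = ((-1916249 + (1/328 + 328)) + 1404469) + 559668 = ((-1916249 + 107585/328) + 1404469) + 559668 = (-628422087/328 + 1404469) + 559668 = -167756255/328 + 559668 = 15814849/328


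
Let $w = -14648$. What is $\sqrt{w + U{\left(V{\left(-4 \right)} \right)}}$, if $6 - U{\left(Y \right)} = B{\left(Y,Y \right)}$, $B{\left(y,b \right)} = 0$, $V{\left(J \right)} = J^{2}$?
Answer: $i \sqrt{14642} \approx 121.0 i$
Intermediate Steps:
$U{\left(Y \right)} = 6$ ($U{\left(Y \right)} = 6 - 0 = 6 + 0 = 6$)
$\sqrt{w + U{\left(V{\left(-4 \right)} \right)}} = \sqrt{-14648 + 6} = \sqrt{-14642} = i \sqrt{14642}$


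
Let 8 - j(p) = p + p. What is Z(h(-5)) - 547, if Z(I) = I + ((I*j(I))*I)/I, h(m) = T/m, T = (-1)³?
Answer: -13632/25 ≈ -545.28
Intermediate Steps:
j(p) = 8 - 2*p (j(p) = 8 - (p + p) = 8 - 2*p)
T = -1
h(m) = -1/m
Z(I) = I + I*(8 - 2*I) (Z(I) = I + ((I*(8 - 2*I))*I)/I = I + (I²*(8 - 2*I))/I = I + I*(8 - 2*I))
Z(h(-5)) - 547 = (-1/(-5))*(9 - (-2)/(-5)) - 547 = (-1*(-⅕))*(9 - (-2)*(-1)/5) - 547 = (9 - 2*⅕)/5 - 547 = (9 - ⅖)/5 - 547 = (⅕)*(43/5) - 547 = 43/25 - 547 = -13632/25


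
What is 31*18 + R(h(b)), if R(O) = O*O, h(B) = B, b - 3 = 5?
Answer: 622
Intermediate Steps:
b = 8 (b = 3 + 5 = 8)
R(O) = O²
31*18 + R(h(b)) = 31*18 + 8² = 558 + 64 = 622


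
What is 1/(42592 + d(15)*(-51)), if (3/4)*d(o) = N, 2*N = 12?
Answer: 1/42184 ≈ 2.3706e-5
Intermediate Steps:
N = 6 (N = (½)*12 = 6)
d(o) = 8 (d(o) = (4/3)*6 = 8)
1/(42592 + d(15)*(-51)) = 1/(42592 + 8*(-51)) = 1/(42592 - 408) = 1/42184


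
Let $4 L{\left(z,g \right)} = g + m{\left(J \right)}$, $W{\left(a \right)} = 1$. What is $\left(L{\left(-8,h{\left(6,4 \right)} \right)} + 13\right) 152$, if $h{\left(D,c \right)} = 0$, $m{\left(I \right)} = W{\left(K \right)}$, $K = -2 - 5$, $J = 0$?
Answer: $2014$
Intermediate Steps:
$K = -7$ ($K = -2 - 5 = -7$)
$m{\left(I \right)} = 1$
$L{\left(z,g \right)} = \frac{1}{4} + \frac{g}{4}$ ($L{\left(z,g \right)} = \frac{g + 1}{4} = \frac{1 + g}{4} = \frac{1}{4} + \frac{g}{4}$)
$\left(L{\left(-8,h{\left(6,4 \right)} \right)} + 13\right) 152 = \left(\left(\frac{1}{4} + \frac{1}{4} \cdot 0\right) + 13\right) 152 = \left(\left(\frac{1}{4} + 0\right) + 13\right) 152 = \left(\frac{1}{4} + 13\right) 152 = \frac{53}{4} \cdot 152 = 2014$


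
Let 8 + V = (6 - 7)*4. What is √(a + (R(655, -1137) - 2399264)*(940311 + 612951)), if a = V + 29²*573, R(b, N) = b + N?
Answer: I*√3727433789571 ≈ 1.9307e+6*I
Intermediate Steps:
R(b, N) = N + b
V = -12 (V = -8 + (6 - 7)*4 = -8 - 1*4 = -8 - 4 = -12)
a = 481881 (a = -12 + 29²*573 = -12 + 841*573 = -12 + 481893 = 481881)
√(a + (R(655, -1137) - 2399264)*(940311 + 612951)) = √(481881 + ((-1137 + 655) - 2399264)*(940311 + 612951)) = √(481881 + (-482 - 2399264)*1553262) = √(481881 - 2399746*1553262) = √(481881 - 3727434271452) = √(-3727433789571) = I*√3727433789571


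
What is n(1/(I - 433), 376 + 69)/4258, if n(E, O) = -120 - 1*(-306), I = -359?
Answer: 93/2129 ≈ 0.043682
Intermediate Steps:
n(E, O) = 186 (n(E, O) = -120 + 306 = 186)
n(1/(I - 433), 376 + 69)/4258 = 186/4258 = 186*(1/4258) = 93/2129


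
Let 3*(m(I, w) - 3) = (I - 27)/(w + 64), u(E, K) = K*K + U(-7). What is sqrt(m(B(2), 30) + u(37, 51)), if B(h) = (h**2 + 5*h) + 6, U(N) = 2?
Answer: sqrt(207237570)/282 ≈ 51.049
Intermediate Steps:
B(h) = 6 + h**2 + 5*h
u(E, K) = 2 + K**2 (u(E, K) = K*K + 2 = K**2 + 2 = 2 + K**2)
m(I, w) = 3 + (-27 + I)/(3*(64 + w)) (m(I, w) = 3 + ((I - 27)/(w + 64))/3 = 3 + ((-27 + I)/(64 + w))/3 = 3 + (-27 + I)/(3*(64 + w)))
sqrt(m(B(2), 30) + u(37, 51)) = sqrt((549 + (6 + 2**2 + 5*2) + 9*30)/(3*(64 + 30)) + (2 + 51**2)) = sqrt((1/3)*(549 + (6 + 4 + 10) + 270)/94 + (2 + 2601)) = sqrt((1/3)*(1/94)*(549 + 20 + 270) + 2603) = sqrt((1/3)*(1/94)*839 + 2603) = sqrt(839/282 + 2603) = sqrt(734885/282) = sqrt(207237570)/282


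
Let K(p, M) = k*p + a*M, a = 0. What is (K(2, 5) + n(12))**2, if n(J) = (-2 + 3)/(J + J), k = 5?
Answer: 58081/576 ≈ 100.84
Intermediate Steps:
K(p, M) = 5*p (K(p, M) = 5*p + 0*M = 5*p + 0 = 5*p)
n(J) = 1/(2*J)
(K(2, 5) + n(12))**2 = (5*2 + (1/2)/12)**2 = (10 + (1/2)*(1/12))**2 = (10 + 1/24)**2 = (241/24)**2 = 58081/576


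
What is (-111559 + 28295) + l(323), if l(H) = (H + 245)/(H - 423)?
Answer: -2081742/25 ≈ -83270.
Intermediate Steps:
l(H) = (245 + H)/(-423 + H)
(-111559 + 28295) + l(323) = (-111559 + 28295) + (245 + 323)/(-423 + 323) = -83264 + 568/(-100) = -83264 - 1/100*568 = -83264 - 142/25 = -2081742/25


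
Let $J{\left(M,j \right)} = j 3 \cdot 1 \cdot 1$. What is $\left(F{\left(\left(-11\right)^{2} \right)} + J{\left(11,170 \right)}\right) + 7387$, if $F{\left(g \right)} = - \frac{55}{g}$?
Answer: $\frac{86862}{11} \approx 7896.5$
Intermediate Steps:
$J{\left(M,j \right)} = 3 j$ ($J{\left(M,j \right)} = 3 j 1 \cdot 1 = 3 j 1 = 3 j$)
$\left(F{\left(\left(-11\right)^{2} \right)} + J{\left(11,170 \right)}\right) + 7387 = \left(- \frac{55}{\left(-11\right)^{2}} + 3 \cdot 170\right) + 7387 = \left(- \frac{55}{121} + 510\right) + 7387 = \left(\left(-55\right) \frac{1}{121} + 510\right) + 7387 = \left(- \frac{5}{11} + 510\right) + 7387 = \frac{5605}{11} + 7387 = \frac{86862}{11}$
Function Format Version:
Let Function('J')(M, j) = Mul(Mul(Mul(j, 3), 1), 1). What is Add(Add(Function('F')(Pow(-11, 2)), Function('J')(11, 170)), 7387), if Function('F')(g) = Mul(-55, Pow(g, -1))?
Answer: Rational(86862, 11) ≈ 7896.5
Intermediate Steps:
Function('J')(M, j) = Mul(3, j) (Function('J')(M, j) = Mul(Mul(Mul(3, j), 1), 1) = Mul(Mul(3, j), 1) = Mul(3, j))
Add(Add(Function('F')(Pow(-11, 2)), Function('J')(11, 170)), 7387) = Add(Add(Mul(-55, Pow(Pow(-11, 2), -1)), Mul(3, 170)), 7387) = Add(Add(Mul(-55, Pow(121, -1)), 510), 7387) = Add(Add(Mul(-55, Rational(1, 121)), 510), 7387) = Add(Add(Rational(-5, 11), 510), 7387) = Add(Rational(5605, 11), 7387) = Rational(86862, 11)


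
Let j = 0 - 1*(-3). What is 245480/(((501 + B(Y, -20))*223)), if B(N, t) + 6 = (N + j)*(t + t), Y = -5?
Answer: 49096/25645 ≈ 1.9144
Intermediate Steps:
j = 3 (j = 0 + 3 = 3)
B(N, t) = -6 + 2*t*(3 + N) (B(N, t) = -6 + (N + 3)*(t + t) = -6 + (3 + N)*(2*t) = -6 + 2*t*(3 + N))
245480/(((501 + B(Y, -20))*223)) = 245480/(((501 + (-6 + 6*(-20) + 2*(-5)*(-20)))*223)) = 245480/(((501 + (-6 - 120 + 200))*223)) = 245480/(((501 + 74)*223)) = 245480/((575*223)) = 245480/128225 = 245480*(1/128225) = 49096/25645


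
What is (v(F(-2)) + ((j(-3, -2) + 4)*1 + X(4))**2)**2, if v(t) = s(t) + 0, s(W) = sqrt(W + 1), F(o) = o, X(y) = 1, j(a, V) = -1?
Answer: (16 + I)**2 ≈ 255.0 + 32.0*I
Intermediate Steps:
s(W) = sqrt(1 + W)
v(t) = sqrt(1 + t) (v(t) = sqrt(1 + t) + 0 = sqrt(1 + t))
(v(F(-2)) + ((j(-3, -2) + 4)*1 + X(4))**2)**2 = (sqrt(1 - 2) + ((-1 + 4)*1 + 1)**2)**2 = (sqrt(-1) + (3*1 + 1)**2)**2 = (I + (3 + 1)**2)**2 = (I + 4**2)**2 = (I + 16)**2 = (16 + I)**2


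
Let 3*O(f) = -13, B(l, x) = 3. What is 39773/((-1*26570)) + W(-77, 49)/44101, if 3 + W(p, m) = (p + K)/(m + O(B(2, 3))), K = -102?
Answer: -58766211253/39254079595 ≈ -1.4971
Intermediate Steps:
O(f) = -13/3 (O(f) = (1/3)*(-13) = -13/3)
W(p, m) = -3 + (-102 + p)/(-13/3 + m) (W(p, m) = -3 + (p - 102)/(m - 13/3) = -3 + (-102 + p)/(-13/3 + m))
39773/((-1*26570)) + W(-77, 49)/44101 = 39773/((-1*26570)) + (3*(-89 - 77 - 3*49)/(-13 + 3*49))/44101 = 39773/(-26570) + (3*(-89 - 77 - 147)/(-13 + 147))*(1/44101) = 39773*(-1/26570) + (3*(-313)/134)*(1/44101) = -39773/26570 + (3*(1/134)*(-313))*(1/44101) = -39773/26570 - 939/134*1/44101 = -39773/26570 - 939/5909534 = -58766211253/39254079595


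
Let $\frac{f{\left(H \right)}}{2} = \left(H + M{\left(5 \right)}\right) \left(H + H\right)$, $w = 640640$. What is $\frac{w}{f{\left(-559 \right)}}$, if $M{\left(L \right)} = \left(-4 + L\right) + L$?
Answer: $\frac{1760}{3397} \approx 0.5181$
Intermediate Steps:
$M{\left(L \right)} = -4 + 2 L$
$f{\left(H \right)} = 4 H \left(6 + H\right)$ ($f{\left(H \right)} = 2 \left(H + \left(-4 + 2 \cdot 5\right)\right) \left(H + H\right) = 2 \left(H + \left(-4 + 10\right)\right) 2 H = 2 \left(H + 6\right) 2 H = 2 \left(6 + H\right) 2 H = 2 \cdot 2 H \left(6 + H\right) = 4 H \left(6 + H\right)$)
$\frac{w}{f{\left(-559 \right)}} = \frac{640640}{4 \left(-559\right) \left(6 - 559\right)} = \frac{640640}{4 \left(-559\right) \left(-553\right)} = \frac{640640}{1236508} = 640640 \cdot \frac{1}{1236508} = \frac{1760}{3397}$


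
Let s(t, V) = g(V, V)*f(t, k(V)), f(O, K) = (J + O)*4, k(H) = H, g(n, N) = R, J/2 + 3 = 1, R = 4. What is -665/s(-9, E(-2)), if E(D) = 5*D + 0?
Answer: 665/208 ≈ 3.1971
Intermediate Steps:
J = -4 (J = -6 + 2*1 = -6 + 2 = -4)
g(n, N) = 4
f(O, K) = -16 + 4*O (f(O, K) = (-4 + O)*4 = -16 + 4*O)
E(D) = 5*D
s(t, V) = -64 + 16*t (s(t, V) = 4*(-16 + 4*t) = -64 + 16*t)
-665/s(-9, E(-2)) = -665/(-64 + 16*(-9)) = -665/(-64 - 144) = -665/(-208) = -665*(-1/208) = 665/208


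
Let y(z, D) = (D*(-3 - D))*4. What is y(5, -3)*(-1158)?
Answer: 0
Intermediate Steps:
y(z, D) = 4*D*(-3 - D)
y(5, -3)*(-1158) = -4*(-3)*(3 - 3)*(-1158) = -4*(-3)*0*(-1158) = 0*(-1158) = 0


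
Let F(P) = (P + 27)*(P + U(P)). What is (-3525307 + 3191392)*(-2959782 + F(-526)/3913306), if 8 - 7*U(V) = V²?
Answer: 1933787359826454465/1956653 ≈ 9.8831e+11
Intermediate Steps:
U(V) = 8/7 - V²/7
F(P) = (27 + P)*(8/7 + P - P²/7) (F(P) = (P + 27)*(P + (8/7 - P²/7)) = (27 + P)*(8/7 + P - P²/7))
(-3525307 + 3191392)*(-2959782 + F(-526)/3913306) = (-3525307 + 3191392)*(-2959782 + (216/7 - 20/7*(-526)² - ⅐*(-526)³ + (197/7)*(-526))/3913306) = -333915*(-2959782 + (216/7 - 20/7*276676 - ⅐*(-145531576) - 103622/7)*(1/3913306)) = -333915*(-2959782 + (216/7 - 5533520/7 + 145531576/7 - 103622/7)*(1/3913306)) = -333915*(-2959782 + 19984950*(1/3913306)) = -333915*(-2959782 + 9992475/1956653) = -333915*(-5791256337171/1956653) = 1933787359826454465/1956653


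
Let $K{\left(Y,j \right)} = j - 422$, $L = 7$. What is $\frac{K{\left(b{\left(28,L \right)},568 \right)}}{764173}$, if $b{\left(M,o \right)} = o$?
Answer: $\frac{146}{764173} \approx 0.00019106$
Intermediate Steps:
$K{\left(Y,j \right)} = -422 + j$
$\frac{K{\left(b{\left(28,L \right)},568 \right)}}{764173} = \frac{-422 + 568}{764173} = 146 \cdot \frac{1}{764173} = \frac{146}{764173}$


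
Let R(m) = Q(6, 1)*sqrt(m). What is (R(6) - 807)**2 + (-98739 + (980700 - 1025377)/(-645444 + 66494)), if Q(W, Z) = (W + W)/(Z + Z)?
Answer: 320000762377/578950 - 9684*sqrt(6) ≈ 5.2901e+5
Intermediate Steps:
Q(W, Z) = W/Z (Q(W, Z) = (2*W)/((2*Z)) = (2*W)*(1/(2*Z)) = W/Z)
R(m) = 6*sqrt(m) (R(m) = (6/1)*sqrt(m) = (6*1)*sqrt(m) = 6*sqrt(m))
(R(6) - 807)**2 + (-98739 + (980700 - 1025377)/(-645444 + 66494)) = (6*sqrt(6) - 807)**2 + (-98739 + (980700 - 1025377)/(-645444 + 66494)) = (-807 + 6*sqrt(6))**2 + (-98739 - 44677/(-578950)) = (-807 + 6*sqrt(6))**2 + (-98739 - 44677*(-1/578950)) = (-807 + 6*sqrt(6))**2 + (-98739 + 44677/578950) = (-807 + 6*sqrt(6))**2 - 57164899373/578950 = -57164899373/578950 + (-807 + 6*sqrt(6))**2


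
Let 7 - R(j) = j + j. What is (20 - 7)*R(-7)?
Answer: 273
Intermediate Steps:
R(j) = 7 - 2*j (R(j) = 7 - (j + j) = 7 - 2*j)
(20 - 7)*R(-7) = (20 - 7)*(7 - 2*(-7)) = 13*(7 + 14) = 13*21 = 273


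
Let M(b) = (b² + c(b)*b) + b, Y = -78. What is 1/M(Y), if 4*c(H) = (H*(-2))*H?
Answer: 1/243282 ≈ 4.1105e-6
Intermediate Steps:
c(H) = -H²/2 (c(H) = ((H*(-2))*H)/4 = ((-2*H)*H)/4 = (-2*H²)/4 = -H²/2)
M(b) = b + b² - b³/2 (M(b) = (b² + (-b²/2)*b) + b = (b² - b³/2) + b = b + b² - b³/2)
1/M(Y) = 1/(-78*(1 - 78 - ½*(-78)²)) = 1/(-78*(1 - 78 - ½*6084)) = 1/(-78*(1 - 78 - 3042)) = 1/(-78*(-3119)) = 1/243282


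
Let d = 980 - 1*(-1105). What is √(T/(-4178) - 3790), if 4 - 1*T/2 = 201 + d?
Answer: 2*I*√4133623373/2089 ≈ 61.554*I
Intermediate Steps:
d = 2085 (d = 980 + 1105 = 2085)
T = -4564 (T = 8 - 2*(201 + 2085) = 8 - 2*2286 = 8 - 4572 = -4564)
√(T/(-4178) - 3790) = √(-4564/(-4178) - 3790) = √(-4564*(-1/4178) - 3790) = √(2282/2089 - 3790) = √(-7915028/2089) = 2*I*√4133623373/2089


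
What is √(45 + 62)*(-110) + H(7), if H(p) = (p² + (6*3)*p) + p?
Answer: 182 - 110*√107 ≈ -955.85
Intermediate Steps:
H(p) = p² + 19*p (H(p) = (p² + 18*p) + p = p² + 19*p)
√(45 + 62)*(-110) + H(7) = √(45 + 62)*(-110) + 7*(19 + 7) = √107*(-110) + 7*26 = -110*√107 + 182 = 182 - 110*√107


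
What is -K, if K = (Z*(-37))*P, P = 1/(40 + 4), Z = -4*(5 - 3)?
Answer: -74/11 ≈ -6.7273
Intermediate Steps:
Z = -8 (Z = -4*2 = -8)
P = 1/44 ≈ 0.022727
K = 74/11 (K = -8*(-37)*(1/44) = 296*(1/44) = 74/11 ≈ 6.7273)
-K = -1*74/11 = -74/11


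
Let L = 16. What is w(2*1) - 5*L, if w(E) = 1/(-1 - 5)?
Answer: -481/6 ≈ -80.167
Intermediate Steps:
w(E) = -⅙ (w(E) = 1/(-6) = -⅙)
w(2*1) - 5*L = -⅙ - 5*16 = -⅙ - 80 = -481/6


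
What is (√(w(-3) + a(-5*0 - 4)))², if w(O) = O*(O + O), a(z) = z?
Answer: 14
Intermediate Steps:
w(O) = 2*O² (w(O) = O*(2*O) = 2*O²)
(√(w(-3) + a(-5*0 - 4)))² = (√(2*(-3)² + (-5*0 - 4)))² = (√(2*9 + (0 - 4)))² = (√(18 - 4))² = (√14)² = 14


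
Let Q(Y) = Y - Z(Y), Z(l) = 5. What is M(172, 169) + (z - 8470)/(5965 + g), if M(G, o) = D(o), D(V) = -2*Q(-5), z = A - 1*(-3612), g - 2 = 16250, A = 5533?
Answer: 445015/22217 ≈ 20.030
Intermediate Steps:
g = 16252 (g = 2 + 16250 = 16252)
Q(Y) = -5 + Y (Q(Y) = Y - 1*5 = Y - 5 = -5 + Y)
z = 9145 (z = 5533 - 1*(-3612) = 5533 + 3612 = 9145)
D(V) = 20 (D(V) = -2*(-5 - 5) = -2*(-10) = 20)
M(G, o) = 20
M(172, 169) + (z - 8470)/(5965 + g) = 20 + (9145 - 8470)/(5965 + 16252) = 20 + 675/22217 = 445015/22217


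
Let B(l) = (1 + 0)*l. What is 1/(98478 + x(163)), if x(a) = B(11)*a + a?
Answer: 1/100434 ≈ 9.9568e-6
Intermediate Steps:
B(l) = l (B(l) = 1*l = l)
x(a) = 12*a (x(a) = 11*a + a = 12*a)
1/(98478 + x(163)) = 1/(98478 + 12*163) = 1/(98478 + 1956) = 1/100434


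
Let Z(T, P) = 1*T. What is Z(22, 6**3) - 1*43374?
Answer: -43352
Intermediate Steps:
Z(T, P) = T
Z(22, 6**3) - 1*43374 = 22 - 1*43374 = 22 - 43374 = -43352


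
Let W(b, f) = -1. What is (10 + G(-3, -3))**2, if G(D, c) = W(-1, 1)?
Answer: 81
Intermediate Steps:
G(D, c) = -1
(10 + G(-3, -3))**2 = (10 - 1)**2 = 9**2 = 81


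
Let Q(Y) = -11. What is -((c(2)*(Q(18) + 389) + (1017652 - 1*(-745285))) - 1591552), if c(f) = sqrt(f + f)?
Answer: -172141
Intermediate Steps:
c(f) = sqrt(2)*sqrt(f) (c(f) = sqrt(2*f) = sqrt(2)*sqrt(f))
-((c(2)*(Q(18) + 389) + (1017652 - 1*(-745285))) - 1591552) = -(((sqrt(2)*sqrt(2))*(-11 + 389) + (1017652 - 1*(-745285))) - 1591552) = -((2*378 + (1017652 + 745285)) - 1591552) = -((756 + 1762937) - 1591552) = -(1763693 - 1591552) = -1*172141 = -172141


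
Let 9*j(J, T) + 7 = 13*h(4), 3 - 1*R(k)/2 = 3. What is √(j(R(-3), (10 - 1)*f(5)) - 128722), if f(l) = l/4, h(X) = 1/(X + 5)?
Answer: 2*I*√2606633/9 ≈ 358.78*I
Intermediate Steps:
R(k) = 0 (R(k) = 6 - 2*3 = 6 - 6 = 0)
h(X) = 1/(5 + X)
f(l) = l/4 (f(l) = l*(¼) = l/4)
j(J, T) = -50/81 (j(J, T) = -7/9 + (13/(5 + 4))/9 = -7/9 + (13/9)/9 = -7/9 + (13*(⅑))/9 = -7/9 + (⅑)*(13/9) = -7/9 + 13/81 = -50/81)
√(j(R(-3), (10 - 1)*f(5)) - 128722) = √(-50/81 - 128722) = √(-10426532/81) = 2*I*√2606633/9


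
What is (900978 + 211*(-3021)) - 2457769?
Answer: -2194222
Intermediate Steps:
(900978 + 211*(-3021)) - 2457769 = (900978 - 637431) - 2457769 = 263547 - 2457769 = -2194222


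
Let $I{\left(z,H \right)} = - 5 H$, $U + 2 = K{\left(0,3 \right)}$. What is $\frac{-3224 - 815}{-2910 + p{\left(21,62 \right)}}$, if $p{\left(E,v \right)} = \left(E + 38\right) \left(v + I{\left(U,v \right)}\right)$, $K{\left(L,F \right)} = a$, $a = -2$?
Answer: $\frac{577}{2506} \approx 0.23025$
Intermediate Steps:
$K{\left(L,F \right)} = -2$
$U = -4$ ($U = -2 - 2 = -4$)
$p{\left(E,v \right)} = - 4 v \left(38 + E\right)$ ($p{\left(E,v \right)} = \left(E + 38\right) \left(v - 5 v\right) = \left(38 + E\right) \left(- 4 v\right) = - 4 v \left(38 + E\right)$)
$\frac{-3224 - 815}{-2910 + p{\left(21,62 \right)}} = \frac{-3224 - 815}{-2910 + 4 \cdot 62 \left(-38 - 21\right)} = - \frac{4039}{-2910 + 4 \cdot 62 \left(-38 - 21\right)} = - \frac{4039}{-2910 + 4 \cdot 62 \left(-59\right)} = - \frac{4039}{-2910 - 14632} = - \frac{4039}{-17542} = \left(-4039\right) \left(- \frac{1}{17542}\right) = \frac{577}{2506}$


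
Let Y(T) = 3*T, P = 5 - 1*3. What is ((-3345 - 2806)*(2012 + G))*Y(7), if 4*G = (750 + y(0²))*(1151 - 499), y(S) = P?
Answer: -16093156548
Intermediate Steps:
P = 2 (P = 5 - 3 = 2)
y(S) = 2
G = 122576 (G = ((750 + 2)*(1151 - 499))/4 = (752*652)/4 = (¼)*490304 = 122576)
((-3345 - 2806)*(2012 + G))*Y(7) = ((-3345 - 2806)*(2012 + 122576))*(3*7) = -6151*124588*21 = -766340788*21 = -16093156548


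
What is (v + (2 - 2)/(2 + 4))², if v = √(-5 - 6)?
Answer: -11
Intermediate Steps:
v = I*√11 (v = √(-11) = I*√11 ≈ 3.3166*I)
(v + (2 - 2)/(2 + 4))² = (I*√11 + (2 - 2)/(2 + 4))² = (I*√11 + 0/6)² = (I*√11 + 0*(⅙))² = (I*√11 + 0)² = (I*√11)² = -11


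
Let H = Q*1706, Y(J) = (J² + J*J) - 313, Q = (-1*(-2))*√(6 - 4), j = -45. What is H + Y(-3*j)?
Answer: 36137 + 3412*√2 ≈ 40962.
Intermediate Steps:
Q = 2*√2 ≈ 2.8284
Y(J) = -313 + 2*J² (Y(J) = (J² + J²) - 313 = 2*J² - 313 = -313 + 2*J²)
H = 3412*√2 (H = (2*√2)*1706 = 3412*√2 ≈ 4825.3)
H + Y(-3*j) = 3412*√2 + (-313 + 2*(-3*(-45))²) = 3412*√2 + (-313 + 2*135²) = 3412*√2 + (-313 + 2*18225) = 3412*√2 + (-313 + 36450) = 3412*√2 + 36137 = 36137 + 3412*√2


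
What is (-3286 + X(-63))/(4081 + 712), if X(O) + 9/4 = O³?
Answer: -1013341/19172 ≈ -52.855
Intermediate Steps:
X(O) = -9/4 + O³
(-3286 + X(-63))/(4081 + 712) = (-3286 + (-9/4 + (-63)³))/(4081 + 712) = (-3286 + (-9/4 - 250047))/4793 = (-3286 - 1000197/4)*(1/4793) = -1013341/4*1/4793 = -1013341/19172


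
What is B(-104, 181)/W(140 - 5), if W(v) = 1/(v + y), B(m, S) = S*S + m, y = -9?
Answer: 4114782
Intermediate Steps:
B(m, S) = m + S**2 (B(m, S) = S**2 + m = m + S**2)
W(v) = 1/(-9 + v) (W(v) = 1/(v - 9) = 1/(-9 + v))
B(-104, 181)/W(140 - 5) = (-104 + 181**2)/(1/(-9 + (140 - 5))) = (-104 + 32761)/(1/(-9 + 135)) = 32657/(1/126) = 32657*126 = 4114782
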